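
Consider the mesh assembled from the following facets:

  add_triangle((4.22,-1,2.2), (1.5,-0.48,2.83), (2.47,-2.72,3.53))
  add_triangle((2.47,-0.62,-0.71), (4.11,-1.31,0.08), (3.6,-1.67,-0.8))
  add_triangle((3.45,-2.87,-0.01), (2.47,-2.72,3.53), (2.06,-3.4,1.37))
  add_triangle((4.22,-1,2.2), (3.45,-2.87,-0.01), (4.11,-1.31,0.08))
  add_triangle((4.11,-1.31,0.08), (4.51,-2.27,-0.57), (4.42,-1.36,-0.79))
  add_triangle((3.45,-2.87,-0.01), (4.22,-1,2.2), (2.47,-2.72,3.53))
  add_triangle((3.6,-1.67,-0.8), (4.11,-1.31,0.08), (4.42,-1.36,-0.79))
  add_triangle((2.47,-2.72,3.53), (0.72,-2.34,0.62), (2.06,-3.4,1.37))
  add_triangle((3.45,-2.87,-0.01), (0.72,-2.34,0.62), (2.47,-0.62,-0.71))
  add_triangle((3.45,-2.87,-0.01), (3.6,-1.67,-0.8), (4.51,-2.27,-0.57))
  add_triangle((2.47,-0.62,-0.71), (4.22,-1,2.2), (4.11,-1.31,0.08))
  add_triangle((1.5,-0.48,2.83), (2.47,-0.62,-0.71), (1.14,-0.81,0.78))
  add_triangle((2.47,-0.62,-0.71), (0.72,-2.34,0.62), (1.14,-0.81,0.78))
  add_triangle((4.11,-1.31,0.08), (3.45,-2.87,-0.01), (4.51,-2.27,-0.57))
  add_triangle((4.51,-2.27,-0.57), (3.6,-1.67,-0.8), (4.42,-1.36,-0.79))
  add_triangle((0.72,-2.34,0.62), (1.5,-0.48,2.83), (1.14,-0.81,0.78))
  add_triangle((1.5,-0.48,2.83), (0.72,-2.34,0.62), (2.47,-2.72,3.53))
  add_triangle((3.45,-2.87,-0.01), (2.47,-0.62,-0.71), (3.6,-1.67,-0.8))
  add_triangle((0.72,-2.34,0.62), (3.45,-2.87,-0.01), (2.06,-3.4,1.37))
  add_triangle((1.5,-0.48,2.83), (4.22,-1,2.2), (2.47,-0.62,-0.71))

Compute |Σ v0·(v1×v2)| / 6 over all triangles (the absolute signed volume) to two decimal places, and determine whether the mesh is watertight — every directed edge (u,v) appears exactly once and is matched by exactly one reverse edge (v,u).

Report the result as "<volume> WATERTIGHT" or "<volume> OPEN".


Per-triangle v0·(v1×v2)/6:
  t1: +2.8785
  t2: +0.3710
  t3: +2.9034
  t4: +2.5501
  t5: +0.5216
  t6: +5.9523
  t7: -0.3427
  t8: +0.8120
  t9: +0.1904
  t10: +0.2485
  t11: +0.4219
  t12: -0.6561
  t13: -0.8063
  t14: +0.7537
  t15: +0.1996
  t16: -0.6408
  t17: +0.2398
  t18: -0.1160
  t19: +0.7743
  t20: -0.2250
Σ = +16.0302 → |volume| = 16.03

Directed edges: 60 total, each appears once with its reverse present → watertight.

16.03 WATERTIGHT


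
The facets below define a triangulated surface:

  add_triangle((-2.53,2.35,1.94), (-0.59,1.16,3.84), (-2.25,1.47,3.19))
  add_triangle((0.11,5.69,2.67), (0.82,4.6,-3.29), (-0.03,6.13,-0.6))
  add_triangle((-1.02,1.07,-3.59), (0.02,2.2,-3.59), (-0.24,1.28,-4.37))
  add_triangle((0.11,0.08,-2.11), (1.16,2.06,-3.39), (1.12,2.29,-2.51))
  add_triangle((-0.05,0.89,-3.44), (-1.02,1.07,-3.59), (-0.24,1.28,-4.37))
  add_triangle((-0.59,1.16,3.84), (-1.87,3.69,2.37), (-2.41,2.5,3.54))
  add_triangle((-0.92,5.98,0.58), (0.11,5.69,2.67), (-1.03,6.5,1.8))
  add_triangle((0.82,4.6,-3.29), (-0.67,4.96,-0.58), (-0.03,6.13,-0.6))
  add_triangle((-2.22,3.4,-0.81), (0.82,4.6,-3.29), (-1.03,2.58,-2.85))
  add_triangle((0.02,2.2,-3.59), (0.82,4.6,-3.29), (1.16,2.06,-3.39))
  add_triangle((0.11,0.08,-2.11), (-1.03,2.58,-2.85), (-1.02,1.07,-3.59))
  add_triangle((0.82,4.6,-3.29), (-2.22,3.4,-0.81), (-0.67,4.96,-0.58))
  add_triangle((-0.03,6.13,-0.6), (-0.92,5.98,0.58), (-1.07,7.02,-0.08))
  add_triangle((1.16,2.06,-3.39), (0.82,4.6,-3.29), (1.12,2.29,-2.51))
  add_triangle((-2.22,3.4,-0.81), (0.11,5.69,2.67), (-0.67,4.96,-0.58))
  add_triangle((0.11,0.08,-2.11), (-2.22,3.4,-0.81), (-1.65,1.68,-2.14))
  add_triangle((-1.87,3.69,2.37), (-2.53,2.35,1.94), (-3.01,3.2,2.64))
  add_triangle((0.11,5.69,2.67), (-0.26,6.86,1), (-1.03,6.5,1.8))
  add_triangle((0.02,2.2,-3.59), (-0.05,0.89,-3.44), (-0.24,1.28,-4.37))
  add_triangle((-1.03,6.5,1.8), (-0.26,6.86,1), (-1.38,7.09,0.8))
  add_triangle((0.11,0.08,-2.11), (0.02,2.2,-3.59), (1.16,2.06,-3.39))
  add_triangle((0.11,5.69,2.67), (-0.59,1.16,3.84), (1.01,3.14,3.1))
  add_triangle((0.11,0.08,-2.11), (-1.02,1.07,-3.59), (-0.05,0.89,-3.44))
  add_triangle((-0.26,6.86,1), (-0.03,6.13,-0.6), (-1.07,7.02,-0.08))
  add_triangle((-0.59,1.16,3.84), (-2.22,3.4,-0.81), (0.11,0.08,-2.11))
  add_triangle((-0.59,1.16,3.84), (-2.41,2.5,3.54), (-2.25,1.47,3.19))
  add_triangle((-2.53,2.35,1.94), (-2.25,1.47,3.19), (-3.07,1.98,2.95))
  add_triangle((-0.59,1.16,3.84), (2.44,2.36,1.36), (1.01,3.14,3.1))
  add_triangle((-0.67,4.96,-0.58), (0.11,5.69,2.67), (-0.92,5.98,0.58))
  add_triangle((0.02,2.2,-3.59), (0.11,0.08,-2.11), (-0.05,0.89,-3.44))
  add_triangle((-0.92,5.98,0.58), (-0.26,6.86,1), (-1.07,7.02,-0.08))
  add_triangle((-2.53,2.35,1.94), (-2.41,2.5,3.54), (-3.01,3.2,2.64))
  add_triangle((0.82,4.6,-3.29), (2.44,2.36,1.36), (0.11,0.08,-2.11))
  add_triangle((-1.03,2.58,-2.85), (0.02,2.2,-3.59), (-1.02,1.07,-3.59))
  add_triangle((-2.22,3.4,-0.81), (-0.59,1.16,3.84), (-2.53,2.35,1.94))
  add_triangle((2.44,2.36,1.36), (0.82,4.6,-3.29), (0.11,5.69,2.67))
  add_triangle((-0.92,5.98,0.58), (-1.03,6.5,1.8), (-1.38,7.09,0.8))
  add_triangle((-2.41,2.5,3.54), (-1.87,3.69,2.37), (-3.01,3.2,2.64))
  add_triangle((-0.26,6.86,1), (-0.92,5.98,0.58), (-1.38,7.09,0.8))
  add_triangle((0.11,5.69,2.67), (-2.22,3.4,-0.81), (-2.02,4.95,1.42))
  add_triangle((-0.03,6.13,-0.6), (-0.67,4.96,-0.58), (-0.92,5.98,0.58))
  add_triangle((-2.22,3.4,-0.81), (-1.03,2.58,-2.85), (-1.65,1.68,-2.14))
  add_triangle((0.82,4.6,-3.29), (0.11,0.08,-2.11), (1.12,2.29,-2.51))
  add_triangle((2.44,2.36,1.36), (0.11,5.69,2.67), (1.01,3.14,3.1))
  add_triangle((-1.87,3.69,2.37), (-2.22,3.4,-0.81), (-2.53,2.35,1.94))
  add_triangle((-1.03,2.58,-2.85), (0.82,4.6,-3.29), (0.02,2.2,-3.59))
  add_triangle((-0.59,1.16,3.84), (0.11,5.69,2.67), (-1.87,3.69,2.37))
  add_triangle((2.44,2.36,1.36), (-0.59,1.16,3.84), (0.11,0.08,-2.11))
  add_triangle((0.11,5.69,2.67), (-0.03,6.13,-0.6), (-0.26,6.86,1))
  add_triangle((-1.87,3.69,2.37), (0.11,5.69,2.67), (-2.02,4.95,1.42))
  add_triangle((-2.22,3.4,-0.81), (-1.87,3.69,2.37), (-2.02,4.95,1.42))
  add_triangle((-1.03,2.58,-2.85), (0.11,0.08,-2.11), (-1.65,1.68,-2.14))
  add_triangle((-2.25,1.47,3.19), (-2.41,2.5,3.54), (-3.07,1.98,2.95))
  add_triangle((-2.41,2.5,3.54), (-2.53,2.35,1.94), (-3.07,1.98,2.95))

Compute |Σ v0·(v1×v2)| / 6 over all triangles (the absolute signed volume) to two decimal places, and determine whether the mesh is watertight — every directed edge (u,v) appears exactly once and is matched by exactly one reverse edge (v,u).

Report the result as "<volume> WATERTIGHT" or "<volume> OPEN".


Per-triangle v0·(v1×v2)/6:
  t1: -1.2635
  t2: +3.1776
  t3: +0.6912
  t4: -0.0871
  t5: +0.0686
  t6: +2.1732
  t7: -1.2120
  t8: +1.9548
  t9: +4.0294
  t10: +1.7725
  t11: -0.6623
  t12: +4.4972
  t13: -0.6805
  t14: +0.5158
  t15: +4.5552
  t16: -0.8152
  t17: +0.1138
  t18: +1.9665
  t19: +0.1348
  t20: +1.2924
  t21: +0.8272
  t22: +3.9116
  t23: +0.2471
  t24: +1.6281
  t25: -0.5768
  t26: +1.0066
  t27: -0.3825
  t28: +1.8816
  t29: -1.2386
  t30: +0.1218
  t31: +0.6065
  t32: +0.2518
  t33: +3.4017
  t34: +1.2258
  t35: -2.5595
  t36: +12.5469
  t37: -0.3338
  t38: +1.2405
  t39: +0.1855
  t40: +2.8694
  t41: +0.8548
  t42: +1.3459
  t43: -1.0562
  t44: +3.4660
  t45: +2.5971
  t46: +2.0167
  t47: +5.6966
  t48: -1.4834
  t49: +0.9819
  t50: +2.9431
  t51: +1.4372
  t52: +0.8687
  t53: +0.4856
  t54: +0.6875
Σ = +69.9247 → |volume| = 69.92

Directed edges: 162 total, each appears once with its reverse present → watertight.

69.92 WATERTIGHT


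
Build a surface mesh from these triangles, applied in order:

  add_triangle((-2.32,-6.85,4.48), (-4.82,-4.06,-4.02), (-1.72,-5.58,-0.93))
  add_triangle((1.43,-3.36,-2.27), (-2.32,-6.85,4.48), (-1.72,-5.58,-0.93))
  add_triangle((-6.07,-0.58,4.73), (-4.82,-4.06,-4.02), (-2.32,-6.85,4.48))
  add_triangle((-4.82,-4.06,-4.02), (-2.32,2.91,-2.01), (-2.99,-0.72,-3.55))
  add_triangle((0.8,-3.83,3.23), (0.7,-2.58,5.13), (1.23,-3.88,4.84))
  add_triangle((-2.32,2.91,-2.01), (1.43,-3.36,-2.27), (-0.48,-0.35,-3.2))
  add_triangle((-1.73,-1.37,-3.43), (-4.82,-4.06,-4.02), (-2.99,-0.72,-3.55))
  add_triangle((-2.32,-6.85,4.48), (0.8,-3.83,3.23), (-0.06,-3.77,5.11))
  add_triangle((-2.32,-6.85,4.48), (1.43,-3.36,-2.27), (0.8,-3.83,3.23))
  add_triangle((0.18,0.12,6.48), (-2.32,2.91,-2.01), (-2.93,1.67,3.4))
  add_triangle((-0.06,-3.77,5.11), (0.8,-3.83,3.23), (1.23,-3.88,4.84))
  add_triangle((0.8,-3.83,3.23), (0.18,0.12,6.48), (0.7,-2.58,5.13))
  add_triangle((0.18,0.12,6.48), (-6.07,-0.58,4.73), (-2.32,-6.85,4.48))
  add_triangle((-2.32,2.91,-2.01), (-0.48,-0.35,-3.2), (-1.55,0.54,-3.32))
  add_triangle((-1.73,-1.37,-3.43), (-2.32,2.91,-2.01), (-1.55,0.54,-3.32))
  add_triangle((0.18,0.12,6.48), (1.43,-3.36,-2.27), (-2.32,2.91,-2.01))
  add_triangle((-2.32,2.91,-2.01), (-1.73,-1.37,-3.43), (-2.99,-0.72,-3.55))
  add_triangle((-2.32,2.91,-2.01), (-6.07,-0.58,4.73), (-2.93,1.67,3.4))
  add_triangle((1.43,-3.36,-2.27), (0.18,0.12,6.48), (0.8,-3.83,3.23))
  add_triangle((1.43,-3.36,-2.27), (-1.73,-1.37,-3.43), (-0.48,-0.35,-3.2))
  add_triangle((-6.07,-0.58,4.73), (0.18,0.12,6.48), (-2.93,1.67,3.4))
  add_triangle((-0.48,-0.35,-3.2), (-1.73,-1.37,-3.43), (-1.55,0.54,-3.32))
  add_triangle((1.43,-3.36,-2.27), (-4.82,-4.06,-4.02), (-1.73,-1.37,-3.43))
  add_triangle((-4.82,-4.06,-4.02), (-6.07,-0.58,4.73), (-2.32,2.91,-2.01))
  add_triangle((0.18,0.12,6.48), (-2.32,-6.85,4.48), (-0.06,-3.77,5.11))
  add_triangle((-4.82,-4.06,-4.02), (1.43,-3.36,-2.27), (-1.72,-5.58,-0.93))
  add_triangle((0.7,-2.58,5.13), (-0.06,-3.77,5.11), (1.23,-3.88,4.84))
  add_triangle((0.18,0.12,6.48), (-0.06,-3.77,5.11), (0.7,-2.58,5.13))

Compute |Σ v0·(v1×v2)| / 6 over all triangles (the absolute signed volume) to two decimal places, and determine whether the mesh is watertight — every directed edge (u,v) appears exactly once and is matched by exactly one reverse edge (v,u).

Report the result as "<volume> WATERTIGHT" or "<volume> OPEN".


274.60 WATERTIGHT

Per-triangle v0·(v1×v2)/6:
  t1: +19.3052
  t2: +12.5594
  t3: +61.8733
  t4: +4.0190
  t5: -0.6300
  t6: -0.3945
  t7: +2.7971
  t8: +5.3239
  t9: +12.8223
  t10: +5.6971
  t11: +1.3652
  t12: -0.2901
  t13: +44.6711
  t14: +0.7838
  t15: +1.6577
  t16: -3.3610
  t17: +2.0247
  t18: +11.0698
  t19: +3.7271
  t20: +2.9566
  t21: +12.9438
  t22: +1.1436
  t23: +7.5291
  t24: +38.5383
  t25: +8.6905
  t26: +13.3416
  t27: +1.5205
  t28: +2.9103
Σ = +274.5957 → |volume| = 274.60

Directed edges: 84 total, each appears once with its reverse present → watertight.


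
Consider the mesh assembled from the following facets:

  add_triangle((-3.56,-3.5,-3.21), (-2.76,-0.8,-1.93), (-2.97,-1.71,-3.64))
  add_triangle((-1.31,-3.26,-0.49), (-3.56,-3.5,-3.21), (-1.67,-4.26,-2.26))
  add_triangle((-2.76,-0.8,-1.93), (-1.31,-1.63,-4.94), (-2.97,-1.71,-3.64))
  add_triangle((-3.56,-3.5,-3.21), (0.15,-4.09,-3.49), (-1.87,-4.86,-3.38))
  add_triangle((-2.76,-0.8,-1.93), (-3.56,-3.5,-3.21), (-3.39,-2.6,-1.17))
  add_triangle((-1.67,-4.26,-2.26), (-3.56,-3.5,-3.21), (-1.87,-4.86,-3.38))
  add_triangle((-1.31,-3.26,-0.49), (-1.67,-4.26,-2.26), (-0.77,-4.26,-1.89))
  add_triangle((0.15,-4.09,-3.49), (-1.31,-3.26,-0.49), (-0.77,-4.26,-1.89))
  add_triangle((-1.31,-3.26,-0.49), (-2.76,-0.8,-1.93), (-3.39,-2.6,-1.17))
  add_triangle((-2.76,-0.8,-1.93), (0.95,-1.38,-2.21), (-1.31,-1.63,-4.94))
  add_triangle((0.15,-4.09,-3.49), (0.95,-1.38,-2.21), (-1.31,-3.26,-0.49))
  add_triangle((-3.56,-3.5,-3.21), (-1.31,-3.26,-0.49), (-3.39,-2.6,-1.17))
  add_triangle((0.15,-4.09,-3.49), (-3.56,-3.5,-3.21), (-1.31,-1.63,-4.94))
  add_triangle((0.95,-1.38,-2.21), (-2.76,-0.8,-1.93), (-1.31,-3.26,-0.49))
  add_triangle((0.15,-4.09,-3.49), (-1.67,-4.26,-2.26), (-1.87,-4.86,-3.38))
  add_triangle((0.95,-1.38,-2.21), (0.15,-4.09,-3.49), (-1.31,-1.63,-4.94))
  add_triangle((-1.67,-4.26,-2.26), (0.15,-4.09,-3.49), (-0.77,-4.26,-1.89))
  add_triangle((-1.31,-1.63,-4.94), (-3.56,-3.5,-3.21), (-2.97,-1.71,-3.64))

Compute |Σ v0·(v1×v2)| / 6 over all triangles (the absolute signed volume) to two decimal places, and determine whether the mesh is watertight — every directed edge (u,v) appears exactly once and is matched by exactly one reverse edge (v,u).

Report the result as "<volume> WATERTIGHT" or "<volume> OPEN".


23.20 WATERTIGHT

Per-triangle v0·(v1×v2)/6:
  t1: +1.4932
  t2: +1.9562
  t3: +0.6727
  t4: +2.2405
  t5: +1.8991
  t6: +1.2792
  t7: +0.8004
  t8: -0.2536
  t9: -1.2737
  t10: -1.4110
  t11: +0.3989
  t12: +2.5082
  t13: +8.7147
  t14: -4.1327
  t15: +0.9650
  t16: +3.1399
  t17: +1.3042
  t18: +2.8937
Σ = +23.1952 → |volume| = 23.20

Directed edges: 54 total, each appears once with its reverse present → watertight.


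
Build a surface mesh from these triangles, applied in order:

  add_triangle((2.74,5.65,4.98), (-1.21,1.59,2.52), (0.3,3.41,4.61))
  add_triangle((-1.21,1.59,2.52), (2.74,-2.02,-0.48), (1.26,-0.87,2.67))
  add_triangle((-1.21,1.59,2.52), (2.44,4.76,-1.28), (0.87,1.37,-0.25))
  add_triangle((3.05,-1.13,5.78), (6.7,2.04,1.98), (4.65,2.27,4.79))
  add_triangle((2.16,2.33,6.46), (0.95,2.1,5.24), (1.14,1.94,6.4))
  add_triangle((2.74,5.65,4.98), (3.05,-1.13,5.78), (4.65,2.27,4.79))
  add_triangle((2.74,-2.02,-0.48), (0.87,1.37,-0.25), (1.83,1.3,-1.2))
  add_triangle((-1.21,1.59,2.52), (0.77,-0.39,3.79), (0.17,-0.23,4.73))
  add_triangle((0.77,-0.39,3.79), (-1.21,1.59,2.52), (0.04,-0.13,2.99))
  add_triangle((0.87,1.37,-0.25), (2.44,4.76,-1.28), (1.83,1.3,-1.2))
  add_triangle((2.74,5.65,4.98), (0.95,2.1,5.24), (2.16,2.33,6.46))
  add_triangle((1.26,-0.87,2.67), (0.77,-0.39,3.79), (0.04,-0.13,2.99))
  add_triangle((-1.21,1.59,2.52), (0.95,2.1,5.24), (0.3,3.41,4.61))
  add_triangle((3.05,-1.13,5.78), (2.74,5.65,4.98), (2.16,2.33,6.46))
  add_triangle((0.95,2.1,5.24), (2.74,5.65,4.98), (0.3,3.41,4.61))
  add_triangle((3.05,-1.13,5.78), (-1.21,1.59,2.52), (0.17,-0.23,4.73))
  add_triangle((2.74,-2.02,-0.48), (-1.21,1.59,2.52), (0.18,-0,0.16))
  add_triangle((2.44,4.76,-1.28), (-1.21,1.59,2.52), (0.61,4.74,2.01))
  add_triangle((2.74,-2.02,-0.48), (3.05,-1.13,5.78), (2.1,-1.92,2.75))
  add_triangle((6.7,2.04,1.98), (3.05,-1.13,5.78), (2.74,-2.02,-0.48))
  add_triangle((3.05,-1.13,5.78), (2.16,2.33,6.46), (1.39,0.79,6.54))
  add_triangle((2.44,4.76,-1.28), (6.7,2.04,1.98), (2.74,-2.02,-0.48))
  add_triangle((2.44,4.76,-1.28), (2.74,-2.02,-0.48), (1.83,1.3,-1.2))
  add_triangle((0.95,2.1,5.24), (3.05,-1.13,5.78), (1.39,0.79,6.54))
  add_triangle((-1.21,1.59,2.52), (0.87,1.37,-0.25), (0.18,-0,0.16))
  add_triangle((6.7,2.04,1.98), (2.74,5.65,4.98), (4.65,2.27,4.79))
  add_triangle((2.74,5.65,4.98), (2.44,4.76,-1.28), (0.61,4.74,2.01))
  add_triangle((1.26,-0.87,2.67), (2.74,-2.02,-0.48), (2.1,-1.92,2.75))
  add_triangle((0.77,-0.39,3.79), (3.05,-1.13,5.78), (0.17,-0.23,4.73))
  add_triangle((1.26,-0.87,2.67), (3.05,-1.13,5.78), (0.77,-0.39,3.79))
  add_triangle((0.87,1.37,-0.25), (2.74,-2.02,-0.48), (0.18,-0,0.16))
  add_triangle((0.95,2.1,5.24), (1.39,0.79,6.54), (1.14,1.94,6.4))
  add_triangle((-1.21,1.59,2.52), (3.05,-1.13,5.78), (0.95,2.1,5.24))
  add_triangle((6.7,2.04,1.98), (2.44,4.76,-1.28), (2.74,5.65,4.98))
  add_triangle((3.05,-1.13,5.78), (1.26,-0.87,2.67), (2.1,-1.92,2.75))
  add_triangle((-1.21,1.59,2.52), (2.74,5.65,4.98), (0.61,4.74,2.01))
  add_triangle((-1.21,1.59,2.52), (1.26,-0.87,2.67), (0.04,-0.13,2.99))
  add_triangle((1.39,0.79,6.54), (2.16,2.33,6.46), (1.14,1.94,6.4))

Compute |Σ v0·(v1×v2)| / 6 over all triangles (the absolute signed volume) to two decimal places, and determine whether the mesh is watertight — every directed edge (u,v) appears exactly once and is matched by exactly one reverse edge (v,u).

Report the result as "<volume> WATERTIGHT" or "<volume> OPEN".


147.76 WATERTIGHT

Per-triangle v0·(v1×v2)/6:
  t1: +1.5671
  t2: -0.8593
  t3: -0.5824
  t4: +12.5058
  t5: +0.5442
  t6: +13.1961
  t7: -0.6897
  t8: -0.6447
  t9: +0.4696
  t10: -0.2225
  t11: +3.5711
  t12: +0.1328
  t13: +2.0031
  t14: +8.3566
  t15: +4.2168
  t16: +2.9668
  t17: -0.0788
  t18: +1.0216
  t19: +2.6648
  t20: +18.5145
  t21: +4.6451
  t22: +12.1633
  t23: +1.6026
  t24: -2.5865
  t25: -0.1966
  t26: +14.3911
  t27: +8.9758
  t28: -0.5747
  t29: +0.0368
  t30: +0.4627
  t31: -0.1818
  t32: -0.1440
  t33: +4.0028
  t34: +29.4676
  t35: +0.4158
  t36: +5.8230
  t37: -0.5696
  t38: +1.3730
Σ = +147.7597 → |volume| = 147.76

Directed edges: 114 total, each appears once with its reverse present → watertight.


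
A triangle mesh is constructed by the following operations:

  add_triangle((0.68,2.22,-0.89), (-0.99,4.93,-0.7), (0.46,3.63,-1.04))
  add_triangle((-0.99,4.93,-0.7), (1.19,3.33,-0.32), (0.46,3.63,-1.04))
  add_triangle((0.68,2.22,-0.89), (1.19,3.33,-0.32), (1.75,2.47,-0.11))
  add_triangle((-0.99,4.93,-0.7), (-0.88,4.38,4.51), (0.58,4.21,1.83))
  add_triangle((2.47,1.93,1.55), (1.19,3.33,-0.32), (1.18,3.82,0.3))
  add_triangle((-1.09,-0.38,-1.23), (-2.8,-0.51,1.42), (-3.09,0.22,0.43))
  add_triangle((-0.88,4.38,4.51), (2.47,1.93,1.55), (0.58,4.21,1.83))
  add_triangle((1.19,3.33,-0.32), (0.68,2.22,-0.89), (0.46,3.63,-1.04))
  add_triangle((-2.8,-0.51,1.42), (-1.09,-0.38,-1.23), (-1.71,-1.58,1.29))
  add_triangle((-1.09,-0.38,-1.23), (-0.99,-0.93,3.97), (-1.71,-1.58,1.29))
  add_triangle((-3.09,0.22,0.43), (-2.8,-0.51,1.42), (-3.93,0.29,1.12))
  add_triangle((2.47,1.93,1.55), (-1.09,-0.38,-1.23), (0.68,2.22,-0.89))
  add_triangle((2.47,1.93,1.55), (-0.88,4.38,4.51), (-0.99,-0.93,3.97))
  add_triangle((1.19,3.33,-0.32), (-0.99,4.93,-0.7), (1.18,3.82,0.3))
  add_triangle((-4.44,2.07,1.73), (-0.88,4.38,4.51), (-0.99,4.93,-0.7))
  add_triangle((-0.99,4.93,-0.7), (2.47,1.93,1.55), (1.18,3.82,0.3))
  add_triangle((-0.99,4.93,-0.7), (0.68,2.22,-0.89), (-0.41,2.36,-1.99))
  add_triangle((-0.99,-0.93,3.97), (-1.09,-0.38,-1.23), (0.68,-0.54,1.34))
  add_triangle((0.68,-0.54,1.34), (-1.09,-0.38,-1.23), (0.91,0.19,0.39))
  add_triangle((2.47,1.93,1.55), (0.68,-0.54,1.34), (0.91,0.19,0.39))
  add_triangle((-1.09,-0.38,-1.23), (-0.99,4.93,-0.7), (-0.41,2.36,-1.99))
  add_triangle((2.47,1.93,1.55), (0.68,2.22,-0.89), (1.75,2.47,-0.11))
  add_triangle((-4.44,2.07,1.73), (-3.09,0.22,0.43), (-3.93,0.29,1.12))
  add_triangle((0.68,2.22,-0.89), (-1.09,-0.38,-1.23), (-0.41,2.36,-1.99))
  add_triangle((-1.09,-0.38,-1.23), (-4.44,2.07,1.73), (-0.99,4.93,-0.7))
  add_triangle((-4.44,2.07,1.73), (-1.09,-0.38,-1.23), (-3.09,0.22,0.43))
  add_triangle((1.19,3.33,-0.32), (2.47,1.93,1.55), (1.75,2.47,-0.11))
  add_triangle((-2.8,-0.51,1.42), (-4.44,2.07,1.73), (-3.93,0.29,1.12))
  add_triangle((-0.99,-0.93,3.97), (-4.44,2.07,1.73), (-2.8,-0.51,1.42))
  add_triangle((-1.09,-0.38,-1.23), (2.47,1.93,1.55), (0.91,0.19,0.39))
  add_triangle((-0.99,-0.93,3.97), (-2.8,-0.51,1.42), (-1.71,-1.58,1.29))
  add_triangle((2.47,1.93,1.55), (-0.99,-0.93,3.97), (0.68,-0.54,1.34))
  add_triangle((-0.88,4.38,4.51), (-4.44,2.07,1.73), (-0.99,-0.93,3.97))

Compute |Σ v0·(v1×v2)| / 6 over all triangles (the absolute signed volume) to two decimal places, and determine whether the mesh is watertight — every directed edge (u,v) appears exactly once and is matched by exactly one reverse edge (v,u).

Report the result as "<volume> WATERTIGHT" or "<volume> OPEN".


80.49 OPEN

Per-triangle v0·(v1×v2)/6:
  t1: +0.0763
  t2: +0.9505
  t3: +0.3177
  t4: +6.0115
  t5: +0.8374
  t6: +0.7476
  t7: +4.7706
  t8: +0.2709
  t9: +1.0912
  t10: -0.5672
  t11: +0.2148
  t12: +0.1239
  t13: +9.9041
  t14: +1.0420
  t15: +16.9687
  t16: +0.9403
  t17: +1.5007
  t18: +0.6573
  t19: +0.1031
  t20: +0.2757
  t21: +1.6534
  t22: -0.2422
  t23: +0.5118
  t24: +0.2034
  t25: +6.1851
  t26: +0.9859
  t27: +0.7096
  t28: +0.9280
  t29: +4.4763
  t30: +0.1523
  t31: +1.9050
  t32: +1.9661
  t33: +14.8202
Σ = +80.4919 → |volume| = 80.49

Directed edges: 99 total; 3 unmatched, e.g. (0.58,4.21,1.83)→(-0.99,4.93,-0.7) → open.


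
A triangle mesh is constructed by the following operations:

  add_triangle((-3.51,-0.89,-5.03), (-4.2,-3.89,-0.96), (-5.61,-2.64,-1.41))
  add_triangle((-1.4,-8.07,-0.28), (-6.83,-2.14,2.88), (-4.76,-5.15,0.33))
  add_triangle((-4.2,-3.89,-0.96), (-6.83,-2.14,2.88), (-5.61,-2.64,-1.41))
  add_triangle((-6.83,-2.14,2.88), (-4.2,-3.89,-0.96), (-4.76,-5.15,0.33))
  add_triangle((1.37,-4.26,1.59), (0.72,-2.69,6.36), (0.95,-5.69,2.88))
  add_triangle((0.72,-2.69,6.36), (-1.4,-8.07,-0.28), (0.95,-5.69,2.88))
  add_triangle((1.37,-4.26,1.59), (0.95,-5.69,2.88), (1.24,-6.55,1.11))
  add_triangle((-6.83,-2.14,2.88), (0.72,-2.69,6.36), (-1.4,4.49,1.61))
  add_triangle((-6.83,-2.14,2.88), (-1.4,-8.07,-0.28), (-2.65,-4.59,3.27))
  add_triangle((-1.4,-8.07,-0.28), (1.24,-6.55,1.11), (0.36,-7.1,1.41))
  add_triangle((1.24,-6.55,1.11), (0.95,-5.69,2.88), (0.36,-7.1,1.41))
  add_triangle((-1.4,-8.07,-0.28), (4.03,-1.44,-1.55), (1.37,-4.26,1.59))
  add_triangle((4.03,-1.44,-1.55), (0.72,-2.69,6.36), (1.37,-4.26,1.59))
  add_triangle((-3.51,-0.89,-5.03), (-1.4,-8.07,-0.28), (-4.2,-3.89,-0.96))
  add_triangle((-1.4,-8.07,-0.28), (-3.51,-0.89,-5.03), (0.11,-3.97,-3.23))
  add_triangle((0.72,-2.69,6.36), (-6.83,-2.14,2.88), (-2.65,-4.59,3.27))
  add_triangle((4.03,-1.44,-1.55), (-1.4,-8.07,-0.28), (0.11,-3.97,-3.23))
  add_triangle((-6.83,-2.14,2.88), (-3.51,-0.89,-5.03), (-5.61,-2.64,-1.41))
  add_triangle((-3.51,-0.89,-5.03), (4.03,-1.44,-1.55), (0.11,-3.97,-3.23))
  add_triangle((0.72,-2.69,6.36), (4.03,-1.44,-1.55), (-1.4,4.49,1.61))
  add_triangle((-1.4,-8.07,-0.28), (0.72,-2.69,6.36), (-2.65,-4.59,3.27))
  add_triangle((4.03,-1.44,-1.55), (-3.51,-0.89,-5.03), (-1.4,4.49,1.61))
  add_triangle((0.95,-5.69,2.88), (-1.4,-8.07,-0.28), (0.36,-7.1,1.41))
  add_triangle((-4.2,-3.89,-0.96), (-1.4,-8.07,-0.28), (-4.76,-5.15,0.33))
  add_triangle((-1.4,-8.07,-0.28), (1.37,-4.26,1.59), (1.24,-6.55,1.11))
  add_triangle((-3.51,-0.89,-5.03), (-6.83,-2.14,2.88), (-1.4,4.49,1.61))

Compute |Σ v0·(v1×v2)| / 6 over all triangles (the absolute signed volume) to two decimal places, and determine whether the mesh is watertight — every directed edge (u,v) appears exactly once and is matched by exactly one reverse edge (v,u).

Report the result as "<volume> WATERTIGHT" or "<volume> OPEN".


Per-triangle v0·(v1×v2)/6:
  t1: +7.3529
  t2: +10.9447
  t3: +8.3201
  t4: +6.4596
  t5: +3.2681
  t6: +11.9019
  t7: +1.2991
  t8: +40.7700
  t9: +22.4243
  t10: +2.4310
  t11: +2.0294
  t12: +14.2585
  t13: +13.3490
  t14: +19.9789
  t15: +19.3267
  t16: +21.3745
  t17: +16.1886
  t18: +7.4396
  t19: +12.2531
  t20: +19.5364
  t21: +21.5631
  t22: +15.5538
  t23: +2.2729
  t24: +6.7025
  t25: -1.7609
  t26: +36.7678
Σ = +342.0055 → |volume| = 342.01

Directed edges: 78 total, each appears once with its reverse present → watertight.

342.01 WATERTIGHT


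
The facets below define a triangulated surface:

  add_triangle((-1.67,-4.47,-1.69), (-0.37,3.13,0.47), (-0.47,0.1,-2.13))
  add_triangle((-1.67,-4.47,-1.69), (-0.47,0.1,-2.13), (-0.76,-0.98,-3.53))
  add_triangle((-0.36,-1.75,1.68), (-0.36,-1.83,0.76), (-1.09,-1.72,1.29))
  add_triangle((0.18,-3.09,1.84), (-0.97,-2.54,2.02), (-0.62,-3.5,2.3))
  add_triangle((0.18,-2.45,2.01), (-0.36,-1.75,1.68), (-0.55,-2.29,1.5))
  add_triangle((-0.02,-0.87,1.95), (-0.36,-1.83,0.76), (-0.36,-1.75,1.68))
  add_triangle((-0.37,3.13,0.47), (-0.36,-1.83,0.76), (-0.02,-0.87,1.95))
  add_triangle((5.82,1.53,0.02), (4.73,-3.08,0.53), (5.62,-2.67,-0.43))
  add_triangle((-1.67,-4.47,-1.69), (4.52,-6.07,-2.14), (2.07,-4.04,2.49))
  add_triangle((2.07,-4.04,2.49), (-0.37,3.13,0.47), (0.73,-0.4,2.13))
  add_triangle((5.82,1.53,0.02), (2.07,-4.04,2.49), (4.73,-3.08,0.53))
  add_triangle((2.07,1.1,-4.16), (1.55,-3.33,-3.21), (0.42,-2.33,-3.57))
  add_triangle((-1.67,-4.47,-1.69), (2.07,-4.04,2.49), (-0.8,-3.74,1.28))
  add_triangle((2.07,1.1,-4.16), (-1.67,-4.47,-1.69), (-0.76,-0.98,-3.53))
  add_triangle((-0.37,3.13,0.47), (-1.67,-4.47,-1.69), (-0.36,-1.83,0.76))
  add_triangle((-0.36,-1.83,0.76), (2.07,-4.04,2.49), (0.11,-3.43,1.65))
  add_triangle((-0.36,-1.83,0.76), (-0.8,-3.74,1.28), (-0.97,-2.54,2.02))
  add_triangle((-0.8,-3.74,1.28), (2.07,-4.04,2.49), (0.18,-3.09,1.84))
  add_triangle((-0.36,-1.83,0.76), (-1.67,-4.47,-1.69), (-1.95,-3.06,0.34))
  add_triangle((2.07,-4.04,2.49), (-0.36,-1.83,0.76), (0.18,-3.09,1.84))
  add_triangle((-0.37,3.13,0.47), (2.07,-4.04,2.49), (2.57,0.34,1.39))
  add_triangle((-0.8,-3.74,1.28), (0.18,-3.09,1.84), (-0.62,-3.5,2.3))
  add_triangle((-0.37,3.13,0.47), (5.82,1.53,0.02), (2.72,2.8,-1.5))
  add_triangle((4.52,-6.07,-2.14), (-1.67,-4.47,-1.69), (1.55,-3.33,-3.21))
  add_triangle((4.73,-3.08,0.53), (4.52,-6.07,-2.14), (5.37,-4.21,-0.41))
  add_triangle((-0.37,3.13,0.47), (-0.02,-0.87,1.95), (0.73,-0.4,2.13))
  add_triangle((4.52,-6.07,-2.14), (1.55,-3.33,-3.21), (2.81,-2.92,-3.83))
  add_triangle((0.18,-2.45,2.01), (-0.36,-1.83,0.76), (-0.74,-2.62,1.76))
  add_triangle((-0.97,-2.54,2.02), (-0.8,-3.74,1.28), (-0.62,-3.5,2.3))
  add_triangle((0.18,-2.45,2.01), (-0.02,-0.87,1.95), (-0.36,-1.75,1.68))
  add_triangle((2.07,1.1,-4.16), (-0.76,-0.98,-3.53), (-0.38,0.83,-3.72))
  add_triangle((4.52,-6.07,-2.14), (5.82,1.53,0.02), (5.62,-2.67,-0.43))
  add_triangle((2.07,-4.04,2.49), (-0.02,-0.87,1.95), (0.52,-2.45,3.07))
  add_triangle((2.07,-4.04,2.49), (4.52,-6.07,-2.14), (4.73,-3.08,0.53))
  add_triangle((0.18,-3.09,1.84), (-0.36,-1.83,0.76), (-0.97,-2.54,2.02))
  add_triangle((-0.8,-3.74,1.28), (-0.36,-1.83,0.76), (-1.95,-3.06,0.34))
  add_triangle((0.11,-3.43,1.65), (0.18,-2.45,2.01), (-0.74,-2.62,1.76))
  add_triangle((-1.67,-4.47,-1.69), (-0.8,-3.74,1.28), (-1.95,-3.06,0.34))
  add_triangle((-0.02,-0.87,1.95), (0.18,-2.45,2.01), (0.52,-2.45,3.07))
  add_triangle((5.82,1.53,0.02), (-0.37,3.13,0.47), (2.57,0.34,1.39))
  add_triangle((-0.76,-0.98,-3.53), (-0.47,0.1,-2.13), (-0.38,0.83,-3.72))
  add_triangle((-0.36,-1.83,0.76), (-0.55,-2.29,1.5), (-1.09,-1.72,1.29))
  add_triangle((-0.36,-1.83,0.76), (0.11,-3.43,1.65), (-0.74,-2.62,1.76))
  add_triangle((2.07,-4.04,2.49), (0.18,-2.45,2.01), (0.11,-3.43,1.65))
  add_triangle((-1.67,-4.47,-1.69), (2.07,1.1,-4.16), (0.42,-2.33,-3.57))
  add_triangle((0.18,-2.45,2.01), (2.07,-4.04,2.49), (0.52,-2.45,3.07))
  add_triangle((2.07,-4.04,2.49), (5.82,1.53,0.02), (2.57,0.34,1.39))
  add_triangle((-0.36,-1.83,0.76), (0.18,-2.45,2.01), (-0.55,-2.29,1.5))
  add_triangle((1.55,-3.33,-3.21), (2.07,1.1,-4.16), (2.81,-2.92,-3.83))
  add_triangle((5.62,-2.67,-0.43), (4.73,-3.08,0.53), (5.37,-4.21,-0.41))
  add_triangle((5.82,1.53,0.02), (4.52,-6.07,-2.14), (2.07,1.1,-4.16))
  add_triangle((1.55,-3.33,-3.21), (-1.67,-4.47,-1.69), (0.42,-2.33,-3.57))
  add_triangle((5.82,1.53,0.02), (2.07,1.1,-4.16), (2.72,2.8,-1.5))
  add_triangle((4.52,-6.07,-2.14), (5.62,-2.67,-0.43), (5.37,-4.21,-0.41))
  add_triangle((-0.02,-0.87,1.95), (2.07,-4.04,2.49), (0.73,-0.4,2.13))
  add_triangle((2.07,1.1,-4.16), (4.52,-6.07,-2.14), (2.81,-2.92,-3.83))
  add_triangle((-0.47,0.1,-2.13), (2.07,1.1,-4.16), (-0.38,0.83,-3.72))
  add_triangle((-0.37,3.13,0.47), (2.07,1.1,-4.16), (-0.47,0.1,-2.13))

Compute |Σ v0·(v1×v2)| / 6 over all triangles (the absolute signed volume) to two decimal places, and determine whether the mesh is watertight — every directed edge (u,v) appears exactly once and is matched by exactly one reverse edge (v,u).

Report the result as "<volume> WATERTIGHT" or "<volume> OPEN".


170.58 OPEN

Per-triangle v0·(v1×v2)/6:
  t1: +2.2165
  t2: +0.5581
  t3: -0.2158
  t4: +0.0911
  t5: +0.1472
  t6: -0.0516
  t7: +0.5592
  t8: +3.9511
  t9: +19.9025
  t10: +0.7165
  t11: +8.1282
  t12: +3.8226
  t13: +5.3963
  t14: +5.2478
  t15: +1.4930
  t16: +0.0027
  t17: -0.0581
  t18: +0.8506
  t19: -1.2336
  t20: -0.2913
  t21: +3.1043
  t22: +0.5150
  t23: +5.6780
  t24: +10.1885
  t25: +1.0057
  t26: +0.8814
  t27: +3.9432
  t28: -0.2036
  t29: +0.3854
  t30: +0.2383
  t31: +2.6917
  t32: +5.5083
  t33: +0.2108
  t34: +11.1824
  t35: -0.3118
  t36: +0.0941
  t37: +0.4206
  t38: +2.2853
  t39: +0.2080
  t40: +4.4771
  t41: +0.1837
  t42: +0.1084
  t43: +0.1763
  t44: +0.8906
  t45: +1.0757
  t46: +0.8820
  t47: +5.3333
  t48: +0.1410
  t49: +2.7487
  t50: +1.3851
  t51: +30.5007
  t52: +3.7219
  t53: +7.6138
  t54: +2.7908
  t55: +1.0905
  t56: +5.2610
  t57: -0.5536
  t58: +3.4956
Σ = +170.5809 → |volume| = 170.58

Directed edges: 174 total; 6 unmatched, e.g. (-1.09,-1.72,1.29)→(-0.36,-1.75,1.68) → open.


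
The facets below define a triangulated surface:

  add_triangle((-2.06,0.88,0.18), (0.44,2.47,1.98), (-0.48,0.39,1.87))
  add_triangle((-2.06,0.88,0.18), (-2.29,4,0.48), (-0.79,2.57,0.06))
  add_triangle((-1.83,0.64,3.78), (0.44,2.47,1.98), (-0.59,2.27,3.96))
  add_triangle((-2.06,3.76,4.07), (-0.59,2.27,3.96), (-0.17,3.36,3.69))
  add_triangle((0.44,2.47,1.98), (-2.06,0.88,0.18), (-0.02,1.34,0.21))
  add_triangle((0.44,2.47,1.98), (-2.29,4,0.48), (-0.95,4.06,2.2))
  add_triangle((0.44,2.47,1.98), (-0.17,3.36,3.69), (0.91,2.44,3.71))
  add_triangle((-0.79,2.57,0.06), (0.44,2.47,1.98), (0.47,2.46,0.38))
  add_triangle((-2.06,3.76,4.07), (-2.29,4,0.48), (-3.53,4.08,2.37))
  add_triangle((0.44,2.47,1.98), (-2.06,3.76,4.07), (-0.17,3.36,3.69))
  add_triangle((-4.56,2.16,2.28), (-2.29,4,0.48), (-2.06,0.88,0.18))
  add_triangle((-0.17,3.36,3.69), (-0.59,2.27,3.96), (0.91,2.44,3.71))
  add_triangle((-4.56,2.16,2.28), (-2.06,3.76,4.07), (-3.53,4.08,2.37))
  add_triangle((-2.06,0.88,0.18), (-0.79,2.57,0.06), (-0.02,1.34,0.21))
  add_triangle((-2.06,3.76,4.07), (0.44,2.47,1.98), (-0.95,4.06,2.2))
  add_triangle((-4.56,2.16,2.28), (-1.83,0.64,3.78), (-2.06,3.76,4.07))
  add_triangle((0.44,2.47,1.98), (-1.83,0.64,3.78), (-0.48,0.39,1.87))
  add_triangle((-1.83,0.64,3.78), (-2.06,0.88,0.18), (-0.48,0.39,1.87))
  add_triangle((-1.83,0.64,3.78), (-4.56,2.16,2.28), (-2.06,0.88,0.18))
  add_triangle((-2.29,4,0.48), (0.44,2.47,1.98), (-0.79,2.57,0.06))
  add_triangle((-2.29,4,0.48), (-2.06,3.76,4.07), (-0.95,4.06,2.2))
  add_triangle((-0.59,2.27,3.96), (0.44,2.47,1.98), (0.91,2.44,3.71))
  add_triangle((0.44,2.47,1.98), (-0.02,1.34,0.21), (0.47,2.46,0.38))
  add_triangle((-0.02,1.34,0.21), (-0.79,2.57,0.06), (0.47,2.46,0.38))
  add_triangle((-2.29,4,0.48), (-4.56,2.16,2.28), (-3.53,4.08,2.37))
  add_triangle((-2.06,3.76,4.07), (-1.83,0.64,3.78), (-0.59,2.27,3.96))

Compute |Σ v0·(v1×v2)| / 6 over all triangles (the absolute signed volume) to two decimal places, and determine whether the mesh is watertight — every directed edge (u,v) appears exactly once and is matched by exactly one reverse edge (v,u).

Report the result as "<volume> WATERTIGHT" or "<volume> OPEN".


Per-triangle v0·(v1×v2)/6:
  t1: -1.5401
  t2: +0.2239
  t3: -0.3755
  t4: +1.5519
  t5: -0.7327
  t6: +0.5745
  t7: +0.7500
  t8: +0.8439
  t9: +2.9971
  t10: +0.7858
  t11: +1.9317
  t12: +1.1232
  t13: +4.2830
  t14: -0.1638
  t15: +1.9124
  t16: +6.5864
  t17: +0.5073
  t18: -0.3188
  t19: +0.3551
  t20: +1.0718
  t21: +3.2099
  t22: -1.1368
  t23: -0.1809
  t24: -0.0397
  t25: +2.5574
  t26: +2.6579
Σ = +29.4351 → |volume| = 29.44

Directed edges: 78 total, each appears once with its reverse present → watertight.

29.44 WATERTIGHT


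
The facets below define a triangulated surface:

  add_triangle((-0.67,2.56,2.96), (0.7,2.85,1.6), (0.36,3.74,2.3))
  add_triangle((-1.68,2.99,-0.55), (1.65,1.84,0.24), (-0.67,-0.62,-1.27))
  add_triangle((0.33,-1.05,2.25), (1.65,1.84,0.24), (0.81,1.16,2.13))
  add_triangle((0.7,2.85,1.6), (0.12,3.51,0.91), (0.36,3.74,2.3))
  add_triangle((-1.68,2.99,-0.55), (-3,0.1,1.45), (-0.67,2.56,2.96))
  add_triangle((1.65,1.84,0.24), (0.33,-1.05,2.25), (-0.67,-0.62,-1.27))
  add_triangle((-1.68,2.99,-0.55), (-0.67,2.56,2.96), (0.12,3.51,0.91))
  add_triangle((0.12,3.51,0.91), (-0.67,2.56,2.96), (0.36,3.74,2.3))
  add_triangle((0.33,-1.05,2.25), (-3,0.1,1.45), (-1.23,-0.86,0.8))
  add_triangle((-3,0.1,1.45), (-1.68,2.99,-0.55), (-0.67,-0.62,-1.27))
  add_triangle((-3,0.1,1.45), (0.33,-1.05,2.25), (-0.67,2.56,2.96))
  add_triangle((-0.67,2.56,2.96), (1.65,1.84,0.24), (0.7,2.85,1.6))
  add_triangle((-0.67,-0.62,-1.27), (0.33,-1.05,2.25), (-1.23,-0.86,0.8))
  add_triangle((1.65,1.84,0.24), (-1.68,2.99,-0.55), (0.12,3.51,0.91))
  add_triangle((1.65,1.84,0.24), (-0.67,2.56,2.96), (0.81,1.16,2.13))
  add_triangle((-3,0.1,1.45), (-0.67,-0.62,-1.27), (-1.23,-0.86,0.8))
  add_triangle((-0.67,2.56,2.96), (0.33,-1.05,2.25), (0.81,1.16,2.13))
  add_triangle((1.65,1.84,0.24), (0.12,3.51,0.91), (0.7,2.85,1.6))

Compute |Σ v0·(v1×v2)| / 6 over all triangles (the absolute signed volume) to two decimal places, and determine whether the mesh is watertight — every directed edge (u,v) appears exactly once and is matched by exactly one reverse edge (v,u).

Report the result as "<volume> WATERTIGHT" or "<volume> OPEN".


28.46 WATERTIGHT

Per-triangle v0·(v1×v2)/6:
  t1: +0.2805
  t2: +1.5575
  t3: +0.9401
  t4: +0.3520
  t5: +5.5954
  t6: +0.3802
  t7: +2.9814
  t8: +0.9014
  t9: +0.9787
  t10: +2.7756
  t11: +4.4267
  t12: +0.3774
  t13: +0.5244
  t14: +1.4775
  t15: +1.6142
  t16: +0.7840
  t17: +1.6273
  t18: +0.8831
Σ = +28.4574 → |volume| = 28.46

Directed edges: 54 total, each appears once with its reverse present → watertight.


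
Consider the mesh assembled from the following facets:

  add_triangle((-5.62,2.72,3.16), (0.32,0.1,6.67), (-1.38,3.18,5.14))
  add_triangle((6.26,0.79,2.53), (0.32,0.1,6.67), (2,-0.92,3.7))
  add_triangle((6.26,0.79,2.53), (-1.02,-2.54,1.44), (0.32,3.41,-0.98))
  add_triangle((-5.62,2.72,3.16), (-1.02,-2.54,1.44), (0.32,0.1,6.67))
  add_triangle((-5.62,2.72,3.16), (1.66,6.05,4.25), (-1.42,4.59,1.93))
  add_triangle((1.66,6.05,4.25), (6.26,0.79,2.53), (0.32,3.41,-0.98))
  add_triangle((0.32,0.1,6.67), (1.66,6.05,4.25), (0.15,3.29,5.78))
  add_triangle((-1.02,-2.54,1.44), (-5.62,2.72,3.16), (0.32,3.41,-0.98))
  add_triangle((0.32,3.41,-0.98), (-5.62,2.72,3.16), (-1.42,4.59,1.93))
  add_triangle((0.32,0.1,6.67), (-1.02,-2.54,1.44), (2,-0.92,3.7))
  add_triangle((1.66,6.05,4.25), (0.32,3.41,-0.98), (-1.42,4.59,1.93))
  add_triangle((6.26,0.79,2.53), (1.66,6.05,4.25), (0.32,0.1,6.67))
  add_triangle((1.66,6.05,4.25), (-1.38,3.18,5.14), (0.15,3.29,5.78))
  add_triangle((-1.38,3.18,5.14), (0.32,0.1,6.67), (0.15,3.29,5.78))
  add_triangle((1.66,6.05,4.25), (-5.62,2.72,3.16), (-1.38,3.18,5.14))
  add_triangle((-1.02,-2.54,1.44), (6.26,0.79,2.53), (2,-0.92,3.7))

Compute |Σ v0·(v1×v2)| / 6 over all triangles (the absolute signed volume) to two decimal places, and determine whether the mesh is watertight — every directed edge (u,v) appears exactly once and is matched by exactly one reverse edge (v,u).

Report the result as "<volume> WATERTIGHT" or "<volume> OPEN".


Per-triangle v0·(v1×v2)/6:
  t1: +15.0760
  t2: +8.1804
  t3: -3.7210
  t4: +19.6712
  t5: +11.6843
  t6: +19.3426
  t7: +6.0324
  t8: -0.6198
  t9: +6.7031
  t10: +6.3708
  t11: +8.3161
  t12: +39.6336
  t13: +5.6731
  t14: +5.3533
  t15: +15.8180
  t16: +5.0092
Σ = +168.5232 → |volume| = 168.52

Directed edges: 48 total, each appears once with its reverse present → watertight.

168.52 WATERTIGHT


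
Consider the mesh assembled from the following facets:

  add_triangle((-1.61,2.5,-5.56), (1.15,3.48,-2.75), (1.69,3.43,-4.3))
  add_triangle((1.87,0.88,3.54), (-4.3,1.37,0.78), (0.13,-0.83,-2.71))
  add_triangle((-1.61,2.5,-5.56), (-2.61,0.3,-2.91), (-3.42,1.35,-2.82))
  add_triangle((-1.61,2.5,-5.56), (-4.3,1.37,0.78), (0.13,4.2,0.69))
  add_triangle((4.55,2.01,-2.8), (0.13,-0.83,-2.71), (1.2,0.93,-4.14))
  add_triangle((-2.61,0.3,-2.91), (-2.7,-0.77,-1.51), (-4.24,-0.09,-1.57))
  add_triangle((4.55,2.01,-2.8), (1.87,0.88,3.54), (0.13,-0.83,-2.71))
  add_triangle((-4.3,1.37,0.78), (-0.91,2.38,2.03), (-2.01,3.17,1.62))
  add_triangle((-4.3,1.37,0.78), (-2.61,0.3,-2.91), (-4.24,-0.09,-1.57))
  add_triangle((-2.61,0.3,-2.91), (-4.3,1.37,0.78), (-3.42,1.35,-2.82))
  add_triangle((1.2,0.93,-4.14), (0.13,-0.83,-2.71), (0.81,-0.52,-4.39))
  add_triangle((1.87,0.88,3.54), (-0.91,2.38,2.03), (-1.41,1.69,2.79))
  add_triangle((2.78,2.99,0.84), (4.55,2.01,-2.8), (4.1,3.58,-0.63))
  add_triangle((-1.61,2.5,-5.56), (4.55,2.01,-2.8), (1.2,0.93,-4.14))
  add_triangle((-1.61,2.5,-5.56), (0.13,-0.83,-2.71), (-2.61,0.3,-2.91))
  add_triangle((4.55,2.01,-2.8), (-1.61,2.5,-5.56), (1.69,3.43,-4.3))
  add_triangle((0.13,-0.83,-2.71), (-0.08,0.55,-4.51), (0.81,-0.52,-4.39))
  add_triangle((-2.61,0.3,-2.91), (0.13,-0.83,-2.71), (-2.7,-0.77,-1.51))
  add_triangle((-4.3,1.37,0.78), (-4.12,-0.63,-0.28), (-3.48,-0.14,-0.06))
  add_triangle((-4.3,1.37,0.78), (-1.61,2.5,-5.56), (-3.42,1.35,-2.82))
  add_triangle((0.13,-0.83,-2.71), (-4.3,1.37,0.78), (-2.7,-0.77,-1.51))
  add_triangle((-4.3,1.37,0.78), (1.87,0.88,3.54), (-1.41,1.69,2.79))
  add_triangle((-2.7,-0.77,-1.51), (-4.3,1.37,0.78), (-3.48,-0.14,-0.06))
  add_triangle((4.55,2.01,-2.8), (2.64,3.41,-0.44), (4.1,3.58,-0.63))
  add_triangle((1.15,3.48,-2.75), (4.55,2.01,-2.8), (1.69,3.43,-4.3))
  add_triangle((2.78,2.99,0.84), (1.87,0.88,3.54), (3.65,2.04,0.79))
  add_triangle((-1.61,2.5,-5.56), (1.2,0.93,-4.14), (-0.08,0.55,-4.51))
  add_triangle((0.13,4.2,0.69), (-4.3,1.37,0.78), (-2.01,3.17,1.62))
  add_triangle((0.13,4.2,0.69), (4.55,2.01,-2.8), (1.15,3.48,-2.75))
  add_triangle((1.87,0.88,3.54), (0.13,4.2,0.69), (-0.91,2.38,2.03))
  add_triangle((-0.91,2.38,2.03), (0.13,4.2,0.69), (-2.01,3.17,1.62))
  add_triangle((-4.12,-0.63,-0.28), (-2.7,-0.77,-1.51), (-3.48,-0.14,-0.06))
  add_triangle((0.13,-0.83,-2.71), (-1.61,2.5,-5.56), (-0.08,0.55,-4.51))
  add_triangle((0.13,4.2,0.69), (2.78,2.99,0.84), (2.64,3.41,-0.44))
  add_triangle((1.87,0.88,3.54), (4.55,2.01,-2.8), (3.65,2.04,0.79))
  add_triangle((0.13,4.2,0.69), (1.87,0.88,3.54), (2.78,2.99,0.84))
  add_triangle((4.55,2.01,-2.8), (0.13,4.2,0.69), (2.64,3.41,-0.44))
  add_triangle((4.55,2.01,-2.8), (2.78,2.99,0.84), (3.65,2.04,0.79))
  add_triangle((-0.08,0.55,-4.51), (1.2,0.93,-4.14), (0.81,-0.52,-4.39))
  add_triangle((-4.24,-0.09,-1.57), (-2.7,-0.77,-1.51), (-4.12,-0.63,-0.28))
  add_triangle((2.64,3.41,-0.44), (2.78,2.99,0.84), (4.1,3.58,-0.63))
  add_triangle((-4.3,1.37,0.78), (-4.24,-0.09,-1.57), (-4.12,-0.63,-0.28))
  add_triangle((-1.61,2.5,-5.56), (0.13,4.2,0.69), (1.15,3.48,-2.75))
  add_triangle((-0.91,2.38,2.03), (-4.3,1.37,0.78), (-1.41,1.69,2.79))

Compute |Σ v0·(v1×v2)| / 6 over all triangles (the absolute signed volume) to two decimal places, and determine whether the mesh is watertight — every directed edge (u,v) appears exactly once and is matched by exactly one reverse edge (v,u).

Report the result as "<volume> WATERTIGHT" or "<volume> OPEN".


118.59 WATERTIGHT

Per-triangle v0·(v1×v2)/6:
  t1: +3.4029
  t2: -0.6490
  t3: +2.5672
  t4: +18.8045
  t5: +3.0867
  t6: +1.1070
  t7: +3.0492
  t8: +1.5005
  t9: +2.6028
  t10: +1.9420
  t11: -0.2221
  t12: +2.0254
  t13: +0.8921
  t14: +6.2968
  t15: +4.2098
  t16: +5.3917
  t17: +0.6332
  t18: +1.8736
  t19: -0.0430
  t20: +3.8073
  t21: -2.0085
  t22: +0.7691
  t23: -0.9820
  t24: +1.6321
  t25: +3.1913
  t26: +2.7633
  t27: +2.2269
  t28: +2.5224
  t29: +8.1512
  t30: +4.4522
  t31: +1.6618
  t32: -0.3139
  t33: +1.0745
  t34: +2.5004
  t35: +1.3969
  t36: +5.9376
  t37: +2.4112
  t38: +3.2296
  t39: +1.2939
  t40: +0.8229
  t41: +0.9699
  t42: +2.1957
  t43: +8.2797
  t44: +2.1377
Σ = +118.5945 → |volume| = 118.59

Directed edges: 132 total, each appears once with its reverse present → watertight.


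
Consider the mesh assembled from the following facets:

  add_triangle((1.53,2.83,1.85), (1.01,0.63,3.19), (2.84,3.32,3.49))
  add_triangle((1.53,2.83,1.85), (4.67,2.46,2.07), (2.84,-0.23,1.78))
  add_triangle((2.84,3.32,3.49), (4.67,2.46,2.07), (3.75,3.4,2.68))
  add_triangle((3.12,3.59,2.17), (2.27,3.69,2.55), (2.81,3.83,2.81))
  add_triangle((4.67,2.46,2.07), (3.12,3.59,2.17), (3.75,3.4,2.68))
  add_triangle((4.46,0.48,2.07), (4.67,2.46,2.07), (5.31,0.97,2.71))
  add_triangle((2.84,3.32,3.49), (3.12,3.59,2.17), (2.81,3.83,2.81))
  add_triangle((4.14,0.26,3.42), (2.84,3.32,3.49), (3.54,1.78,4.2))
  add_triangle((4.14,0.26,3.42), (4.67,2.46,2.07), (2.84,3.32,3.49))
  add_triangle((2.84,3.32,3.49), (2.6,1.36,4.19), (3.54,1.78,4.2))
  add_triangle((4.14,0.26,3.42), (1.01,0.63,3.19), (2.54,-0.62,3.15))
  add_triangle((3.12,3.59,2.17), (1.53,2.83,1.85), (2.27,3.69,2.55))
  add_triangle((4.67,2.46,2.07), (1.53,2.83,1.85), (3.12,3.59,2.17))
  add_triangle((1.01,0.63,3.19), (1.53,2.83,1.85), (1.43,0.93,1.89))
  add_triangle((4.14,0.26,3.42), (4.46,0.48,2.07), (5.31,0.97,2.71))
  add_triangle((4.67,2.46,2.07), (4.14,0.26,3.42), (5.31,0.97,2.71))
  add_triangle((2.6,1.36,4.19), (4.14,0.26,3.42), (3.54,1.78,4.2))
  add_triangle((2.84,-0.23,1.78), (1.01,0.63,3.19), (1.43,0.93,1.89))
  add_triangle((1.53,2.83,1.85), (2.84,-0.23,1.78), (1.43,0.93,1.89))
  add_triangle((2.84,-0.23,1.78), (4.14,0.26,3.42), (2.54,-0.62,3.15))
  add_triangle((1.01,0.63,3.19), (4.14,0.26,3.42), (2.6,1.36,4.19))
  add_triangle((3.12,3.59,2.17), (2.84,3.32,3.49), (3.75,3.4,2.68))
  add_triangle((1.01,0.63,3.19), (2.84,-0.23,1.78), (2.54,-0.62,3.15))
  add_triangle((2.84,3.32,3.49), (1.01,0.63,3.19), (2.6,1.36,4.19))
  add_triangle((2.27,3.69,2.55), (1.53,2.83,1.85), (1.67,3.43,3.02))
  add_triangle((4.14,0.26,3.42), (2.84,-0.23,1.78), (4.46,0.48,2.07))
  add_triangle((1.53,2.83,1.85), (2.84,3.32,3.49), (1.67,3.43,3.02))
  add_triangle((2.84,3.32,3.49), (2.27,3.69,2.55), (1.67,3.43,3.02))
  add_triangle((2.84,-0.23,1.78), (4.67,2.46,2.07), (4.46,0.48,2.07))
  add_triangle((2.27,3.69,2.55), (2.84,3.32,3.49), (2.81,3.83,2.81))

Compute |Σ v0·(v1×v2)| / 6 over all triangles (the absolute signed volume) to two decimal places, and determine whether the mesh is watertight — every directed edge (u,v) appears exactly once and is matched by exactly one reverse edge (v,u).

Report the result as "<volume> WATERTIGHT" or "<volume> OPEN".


Per-triangle v0·(v1×v2)/6:
  t1: +0.9528
  t2: -2.3953
  t3: +1.0291
  t4: +0.1783
  t5: +0.6693
  t6: +0.3861
  t7: +0.4468
  t8: +1.5358
  t9: +5.5857
  t10: +1.2300
  t11: +1.6782
  t12: +0.0996
  t13: -0.5354
  t14: -0.8102
  t15: +0.4778
  t16: +1.7212
  t17: +1.1416
  t18: -0.9309
  t19: -0.9483
  t20: +0.6008
  t21: +1.1468
  t22: +0.7226
  t23: -1.0263
  t24: +1.2899
  t25: +0.1129
  t26: +0.5330
  t27: -0.4982
  t28: +0.6423
  t29: -0.6332
  t30: +0.2537
Σ = +14.6561 → |volume| = 14.66

Directed edges: 90 total, each appears once with its reverse present → watertight.

14.66 WATERTIGHT
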